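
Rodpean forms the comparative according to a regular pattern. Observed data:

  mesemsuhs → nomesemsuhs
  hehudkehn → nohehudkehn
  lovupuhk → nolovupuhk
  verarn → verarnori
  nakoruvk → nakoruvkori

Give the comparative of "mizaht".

"mizaht" has second-to-last letter 'h'. The stems whose second-to-last letter is 'h' (mesemsuhs → nomesemsuhs, lovupuhk → nolovupuhk, hehudkehn → nohehudkehn) add the prefix no-.
The other pattern: stems whose second-to-last letter is 'r' or 'v' add -ori.
So mizaht → nomizaht.

nomizaht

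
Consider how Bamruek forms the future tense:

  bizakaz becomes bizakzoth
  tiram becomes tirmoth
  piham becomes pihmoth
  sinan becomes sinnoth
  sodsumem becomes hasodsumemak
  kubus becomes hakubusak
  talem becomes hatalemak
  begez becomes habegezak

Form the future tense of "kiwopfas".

tiram and sodsumem both end in -m yet inflect differently (tirmoth, hasodsumemak), so the final letter is not what conditions the rule; the last vowel is.
"kiwopfas" has last vowel 'a'. The stems whose last vowel is 'a' (bizakaz → bizakzoth, tiram → tirmoth, piham → pihmoth) delete the last vowel and add -oth.
So kiwopfas → kiwopfsoth.

kiwopfsoth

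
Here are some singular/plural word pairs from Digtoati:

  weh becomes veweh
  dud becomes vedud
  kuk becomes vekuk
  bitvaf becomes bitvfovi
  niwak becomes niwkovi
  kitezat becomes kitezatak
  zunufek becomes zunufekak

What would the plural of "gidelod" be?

gidelodak

kuk and niwak both end in -k yet inflect differently (vekuk, niwkovi), so the final letter is not what conditions the rule; the number of vowels is.
"gidelod" has 3 vowels. The stems with 3 vowels (kitezat → kitezatak, zunufek → zunufekak) add -ak.
The other patterns: stems with 1 vowel add the prefix ve-; stems with 2 vowels delete the last vowel and add -ovi.
So gidelod → gidelodak.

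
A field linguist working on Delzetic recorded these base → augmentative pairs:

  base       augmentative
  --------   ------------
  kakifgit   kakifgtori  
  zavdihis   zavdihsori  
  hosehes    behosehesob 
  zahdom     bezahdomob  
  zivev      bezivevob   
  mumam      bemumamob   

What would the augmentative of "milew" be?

zavdihis and hosehes both end in -s yet inflect differently (zavdihsori, behosehesob), so the final letter is not what conditions the rule; the last vowel is.
"milew" has last vowel 'e'. The stems whose last vowel is 'e' (hosehes → behosehesob, zivev → bezivevob) add be- … -ob around the stem.
So milew → bemilewob.

bemilewob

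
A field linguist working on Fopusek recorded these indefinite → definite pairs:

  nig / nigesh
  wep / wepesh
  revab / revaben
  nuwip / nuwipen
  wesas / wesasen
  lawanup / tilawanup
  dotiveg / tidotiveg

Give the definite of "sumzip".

wep and nuwip both end in -p yet inflect differently (wepesh, nuwipen), so the final letter is not what conditions the rule; the number of vowels is.
"sumzip" has 2 vowels. The stems with 2 vowels (revab → revaben, nuwip → nuwipen, wesas → wesasen) add -en.
The other patterns: stems with 1 vowel add -esh; stems with 3 vowels add the prefix ti-.
So sumzip → sumzipen.

sumzipen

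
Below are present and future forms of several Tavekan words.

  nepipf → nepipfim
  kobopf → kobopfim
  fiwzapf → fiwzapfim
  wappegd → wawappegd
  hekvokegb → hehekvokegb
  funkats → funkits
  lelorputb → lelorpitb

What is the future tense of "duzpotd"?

duzpitd

hekvokegb and lelorputb both end in -b yet inflect differently (hehekvokegb, lelorpitb), so the final letter is not what conditions the rule; the second-to-last letter is.
"duzpotd" has second-to-last letter 't'. The stems whose second-to-last letter is 't' (funkats → funkits, lelorputb → lelorpitb) change the last vowel to 'i'.
The other patterns: stems whose second-to-last letter is 'p' add -im; stems whose second-to-last letter is 'g' repeat the first consonant+vowel as a prefix.
So duzpotd → duzpitd.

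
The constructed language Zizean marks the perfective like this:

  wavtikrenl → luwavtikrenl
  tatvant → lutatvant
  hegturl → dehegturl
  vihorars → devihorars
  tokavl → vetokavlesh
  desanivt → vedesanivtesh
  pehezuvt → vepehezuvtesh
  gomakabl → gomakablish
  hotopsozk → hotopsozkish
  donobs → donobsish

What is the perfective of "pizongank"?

wavtikrenl and hegturl both end in -l yet inflect differently (luwavtikrenl, dehegturl), so the final letter is not what conditions the rule; the second-to-last letter is.
"pizongank" has second-to-last letter 'n'. The stems whose second-to-last letter is 'n' (wavtikrenl → luwavtikrenl, tatvant → lutatvant) add the prefix lu-.
So pizongank → lupizongank.

lupizongank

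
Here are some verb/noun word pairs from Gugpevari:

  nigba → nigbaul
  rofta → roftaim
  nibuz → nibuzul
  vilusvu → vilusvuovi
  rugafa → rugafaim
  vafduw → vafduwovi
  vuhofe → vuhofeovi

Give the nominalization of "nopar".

nigba and rugafa both end in -a yet inflect differently (nigbaul, rugafaim), so the final letter is not what conditions the rule; the first letter is.
"nopar" begins with n-. The stems beginning with n- (nibuz → nibuzul, nigba → nigbaul) add -ul.
So nopar → noparul.

noparul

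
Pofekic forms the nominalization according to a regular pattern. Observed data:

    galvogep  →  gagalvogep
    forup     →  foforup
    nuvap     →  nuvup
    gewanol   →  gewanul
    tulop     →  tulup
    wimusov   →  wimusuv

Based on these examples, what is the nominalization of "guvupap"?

guvupup

"guvupap" has last vowel 'a'. The one such stem in the data (nuvap → nuvup) changes the last vowel to 'u' (as do gewanol, tulop), so the same rule applies.
So guvupap → guvupup.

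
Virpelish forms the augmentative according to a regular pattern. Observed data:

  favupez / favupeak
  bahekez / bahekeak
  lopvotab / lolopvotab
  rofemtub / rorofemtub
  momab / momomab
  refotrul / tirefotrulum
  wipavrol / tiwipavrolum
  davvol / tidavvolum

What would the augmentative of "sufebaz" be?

"sufebaz" ends in -z. The stems ending in -z (favupez → favupeak, bahekez → bahekeak) drop the final letter and add -ak.
The other patterns: stems ending in -b repeat the first consonant+vowel as a prefix; stems ending in -l add ti- … -um around the stem.
So sufebaz → sufebaak.

sufebaak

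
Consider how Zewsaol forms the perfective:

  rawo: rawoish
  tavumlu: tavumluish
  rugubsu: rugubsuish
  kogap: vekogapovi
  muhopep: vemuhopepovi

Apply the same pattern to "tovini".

rawo and kogap both have 2 vowels yet inflect differently (rawoish, vekogapovi), so the number of vowels is not what conditions the rule; whether the stem ends in a vowel or a consonant is.
"tovini" ends in a vowel. The stems ending in a vowel (rawo → rawoish, tavumlu → tavumluish, rugubsu → rugubsuish) add -ish.
So tovini → toviniish.

toviniish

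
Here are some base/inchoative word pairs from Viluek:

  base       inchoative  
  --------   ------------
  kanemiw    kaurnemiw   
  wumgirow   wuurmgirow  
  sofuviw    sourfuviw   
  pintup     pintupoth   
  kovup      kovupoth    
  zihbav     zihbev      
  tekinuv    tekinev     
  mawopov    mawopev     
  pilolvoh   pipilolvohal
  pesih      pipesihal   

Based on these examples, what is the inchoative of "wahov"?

wahev

pintup and tekinuv both have last vowel 'u' yet inflect differently (pintupoth, tekinev), so the last vowel is not what conditions the rule; the final letter is.
"wahov" ends in -v. The stems ending in -v (zihbav → zihbev, tekinuv → tekinev, mawopov → mawopev) change the last vowel to 'e'.
The other patterns: stems ending in -w insert -ur- after the first vowel; stems ending in -p add -oth; stems ending in -h add pi- … -al around the stem.
So wahov → wahev.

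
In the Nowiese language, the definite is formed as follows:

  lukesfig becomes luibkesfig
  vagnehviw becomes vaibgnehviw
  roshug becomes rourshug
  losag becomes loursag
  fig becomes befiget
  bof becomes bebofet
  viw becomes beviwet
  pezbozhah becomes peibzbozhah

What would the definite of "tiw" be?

fig and roshug both end in -g yet inflect differently (befiget, rourshug), so the final letter is not what conditions the rule; the number of vowels is.
"tiw" has 1 vowel. The stems with 1 vowel (fig → befiget, bof → bebofet, viw → beviwet) add be- … -et around the stem.
So tiw → betiwet.

betiwet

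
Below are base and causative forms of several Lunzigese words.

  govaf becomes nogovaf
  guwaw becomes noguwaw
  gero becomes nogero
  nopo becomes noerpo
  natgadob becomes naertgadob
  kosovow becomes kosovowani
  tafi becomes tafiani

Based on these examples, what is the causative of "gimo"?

nogimo

gero and nopo both end in -o yet inflect differently (nogero, noerpo), so the final letter is not what conditions the rule; the first letter is.
"gimo" begins with g-. The stems beginning with g- (govaf → nogovaf, guwaw → noguwaw, gero → nogero) add the prefix no-.
So gimo → nogimo.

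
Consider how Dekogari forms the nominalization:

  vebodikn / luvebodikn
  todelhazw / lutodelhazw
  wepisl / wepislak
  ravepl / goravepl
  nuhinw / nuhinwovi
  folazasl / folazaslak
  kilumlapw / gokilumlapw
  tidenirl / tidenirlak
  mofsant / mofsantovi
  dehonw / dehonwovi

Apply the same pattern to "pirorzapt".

gopirorzapt

"pirorzapt" has second-to-last letter 'p'. The stems whose second-to-last letter is 'p' (ravepl → goravepl, kilumlapw → gokilumlapw) add the prefix go-.
The other patterns: stems whose second-to-last letter is 'n' add -ovi; stems whose second-to-last letter is 'k' or 'z' add the prefix lu-; stems whose second-to-last letter is 'r' or 's' add -ak.
So pirorzapt → gopirorzapt.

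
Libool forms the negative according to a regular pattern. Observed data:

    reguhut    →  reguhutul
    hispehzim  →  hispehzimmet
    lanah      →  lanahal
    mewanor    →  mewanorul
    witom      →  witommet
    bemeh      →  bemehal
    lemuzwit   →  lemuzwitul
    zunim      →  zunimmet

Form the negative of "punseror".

punserorul

zunim and lemuzwit both have last vowel 'i' yet inflect differently (zunimmet, lemuzwitul), so the last vowel is not what conditions the rule; the final letter is.
"punseror" ends in -r. The one such stem in the data (mewanor → mewanorul) adds -ul, so the same rule applies.
So punseror → punserorul.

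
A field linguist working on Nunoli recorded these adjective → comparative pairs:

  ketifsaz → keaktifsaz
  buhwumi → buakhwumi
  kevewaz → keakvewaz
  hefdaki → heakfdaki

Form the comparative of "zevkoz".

Every pair shown (ketifsaz → keaktifsaz, buhwumi → buakhwumi, kevewaz → keakvewaz, …) follows the same rule: insert -ak- after the first vowel.
So zevkoz → zeakvkoz.

zeakvkoz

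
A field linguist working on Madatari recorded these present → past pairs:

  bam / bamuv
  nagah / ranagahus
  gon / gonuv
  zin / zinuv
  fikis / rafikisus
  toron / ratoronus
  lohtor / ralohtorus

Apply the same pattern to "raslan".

raraslanus

gon and toron both end in -n yet inflect differently (gonuv, ratoronus), so the final letter is not what conditions the rule; the number of vowels is.
"raslan" has 2 vowels. The stems with 2 vowels (fikis → rafikisus, nagah → ranagahus, lohtor → ralohtorus) add ra- … -us around the stem.
So raslan → raraslanus.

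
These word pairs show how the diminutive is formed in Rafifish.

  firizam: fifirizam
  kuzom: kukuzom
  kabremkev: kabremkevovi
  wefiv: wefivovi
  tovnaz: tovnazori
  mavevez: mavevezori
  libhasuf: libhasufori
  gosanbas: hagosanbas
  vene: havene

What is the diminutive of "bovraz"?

"bovraz" ends in -z. The stems ending in -z (tovnaz → tovnazori, mavevez → mavevezori) add -ori.
The other patterns: stems ending in -m repeat the first consonant+vowel as a prefix; stems ending in -v add -ovi; stems ending in -e or -s add the prefix ha-.
So bovraz → bovrazori.

bovrazori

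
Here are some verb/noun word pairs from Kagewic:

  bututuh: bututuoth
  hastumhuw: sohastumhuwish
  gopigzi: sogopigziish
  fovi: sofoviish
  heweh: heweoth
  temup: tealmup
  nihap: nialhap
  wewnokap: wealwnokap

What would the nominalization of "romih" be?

bututuh and temup both have last vowel 'u' yet inflect differently (bututuoth, tealmup), so the last vowel is not what conditions the rule; the final letter is.
"romih" ends in -h. The stems ending in -h (heweh → heweoth, bututuh → bututuoth) drop the final letter and add -oth.
So romih → romioth.

romioth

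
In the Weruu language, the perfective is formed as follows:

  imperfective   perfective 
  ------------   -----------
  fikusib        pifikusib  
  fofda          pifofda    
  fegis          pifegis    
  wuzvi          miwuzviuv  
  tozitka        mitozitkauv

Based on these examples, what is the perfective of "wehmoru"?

"wehmoru" begins with w-. The one such stem in the data (wuzvi → miwuzviuv) adds mi- … -uv around the stem, so the same rule applies.
The other pattern: stems beginning with f- add the prefix pi-.
So wehmoru → miwehmoruuv.

miwehmoruuv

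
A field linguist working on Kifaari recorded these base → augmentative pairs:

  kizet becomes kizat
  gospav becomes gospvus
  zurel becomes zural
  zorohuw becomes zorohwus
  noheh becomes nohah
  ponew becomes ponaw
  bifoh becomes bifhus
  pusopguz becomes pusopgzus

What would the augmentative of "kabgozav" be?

kabgozvus

noheh and bifoh both end in -h yet inflect differently (nohah, bifhus), so the final letter is not what conditions the rule; the last vowel is.
"kabgozav" has last vowel 'a'. The one such stem in the data (gospav → gospvus) deletes the last vowel and adds -us (as do bifoh, zorohuw), so the same rule applies.
So kabgozav → kabgozvus.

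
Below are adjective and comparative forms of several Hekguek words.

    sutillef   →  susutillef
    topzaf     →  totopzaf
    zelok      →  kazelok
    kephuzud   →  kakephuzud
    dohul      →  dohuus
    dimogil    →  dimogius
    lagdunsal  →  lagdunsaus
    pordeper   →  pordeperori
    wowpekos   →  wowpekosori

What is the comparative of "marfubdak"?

"marfubdak" ends in -k. The one such stem in the data (zelok → kazelok) adds the prefix ka-, so the same rule applies.
The other patterns: stems ending in -f repeat the first consonant+vowel as a prefix; stems ending in -l drop the final letter and add -us; stems ending in -r or -s add -ori.
So marfubdak → kamarfubdak.

kamarfubdak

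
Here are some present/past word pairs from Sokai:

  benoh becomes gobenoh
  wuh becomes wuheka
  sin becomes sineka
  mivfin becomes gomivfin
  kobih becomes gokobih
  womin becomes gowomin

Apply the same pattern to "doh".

"doh" has 1 vowel. The stems with 1 vowel (wuh → wuheka, sin → sineka) add -eka.
The other pattern: stems with 2 vowels add the prefix go-.
So doh → doheka.

doheka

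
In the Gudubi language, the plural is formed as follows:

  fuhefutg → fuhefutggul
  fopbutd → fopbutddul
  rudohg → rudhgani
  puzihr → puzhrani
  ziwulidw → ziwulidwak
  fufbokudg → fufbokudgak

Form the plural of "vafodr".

"vafodr" has second-to-last letter 'd'. The stems whose second-to-last letter is 'd' (ziwulidw → ziwulidwak, fufbokudg → fufbokudgak) add -ak.
The other patterns: stems whose second-to-last letter is 't' double the final consonant and add -ul; stems whose second-to-last letter is 'h' delete the last vowel and add -ani.
So vafodr → vafodrak.

vafodrak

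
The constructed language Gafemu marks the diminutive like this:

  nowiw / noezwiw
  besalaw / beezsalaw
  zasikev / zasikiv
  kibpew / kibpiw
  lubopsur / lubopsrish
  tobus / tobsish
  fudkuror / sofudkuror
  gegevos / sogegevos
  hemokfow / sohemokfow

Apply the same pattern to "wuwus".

"wuwus" has last vowel 'u'. The stems whose last vowel is 'u' (tobus → tobsish, lubopsur → lubopsrish) delete the last vowel and add -ish.
So wuwus → wuwsish.

wuwsish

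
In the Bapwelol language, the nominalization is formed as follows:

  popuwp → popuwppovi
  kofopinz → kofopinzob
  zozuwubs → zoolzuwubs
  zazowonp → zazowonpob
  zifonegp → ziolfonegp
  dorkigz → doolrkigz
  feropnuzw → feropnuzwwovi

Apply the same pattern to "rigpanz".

rigpanzob

kofopinz and dorkigz both end in -z yet inflect differently (kofopinzob, doolrkigz), so the final letter is not what conditions the rule; the second-to-last letter is.
"rigpanz" has second-to-last letter 'n'. The stems whose second-to-last letter is 'n' (kofopinz → kofopinzob, zazowonp → zazowonpob) add -ob.
The other patterns: stems whose second-to-last letter is 'b' or 'g' insert -ol- after the first vowel; stems whose second-to-last letter is 'w' or 'z' double the final consonant and add -ovi.
So rigpanz → rigpanzob.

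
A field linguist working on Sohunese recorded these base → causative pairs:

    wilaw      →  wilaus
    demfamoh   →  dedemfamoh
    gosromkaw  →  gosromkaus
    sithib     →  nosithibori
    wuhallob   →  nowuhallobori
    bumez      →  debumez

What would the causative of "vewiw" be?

wuhallob and demfamoh both have last vowel 'o' yet inflect differently (nowuhallobori, dedemfamoh), so the last vowel is not what conditions the rule; the final letter is.
"vewiw" ends in -w. The stems ending in -w (wilaw → wilaus, gosromkaw → gosromkaus) drop the final letter and add -us.
So vewiw → vewius.

vewius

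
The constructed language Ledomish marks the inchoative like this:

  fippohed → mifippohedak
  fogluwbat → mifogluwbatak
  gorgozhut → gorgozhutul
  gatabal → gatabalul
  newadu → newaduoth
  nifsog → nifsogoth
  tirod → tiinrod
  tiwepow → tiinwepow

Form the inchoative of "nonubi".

nonubioth

fogluwbat and gorgozhut both end in -t yet inflect differently (mifogluwbatak, gorgozhutul), so the final letter is not what conditions the rule; the first letter is.
"nonubi" begins with n-. The stems beginning with n- (newadu → newaduoth, nifsog → nifsogoth) add -oth.
The other patterns: stems beginning with f- add mi- … -ak around the stem; stems beginning with g- add -ul; stems beginning with t- insert -in- after the first vowel.
So nonubi → nonubioth.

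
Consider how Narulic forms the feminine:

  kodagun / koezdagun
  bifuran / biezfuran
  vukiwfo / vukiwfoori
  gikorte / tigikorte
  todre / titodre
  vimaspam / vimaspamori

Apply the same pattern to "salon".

bifuran and vimaspam both have last vowel 'a' yet inflect differently (biezfuran, vimaspamori), so the last vowel is not what conditions the rule; the final letter is.
"salon" ends in -n. The stems ending in -n (kodagun → koezdagun, bifuran → biezfuran) insert -ez- after the first vowel.
So salon → saezlon.

saezlon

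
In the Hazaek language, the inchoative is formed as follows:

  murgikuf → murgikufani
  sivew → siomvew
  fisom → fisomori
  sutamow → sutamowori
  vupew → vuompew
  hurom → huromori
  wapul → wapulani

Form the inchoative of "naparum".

naparumani

sutamow and sivew both end in -w yet inflect differently (sutamowori, siomvew), so the final letter is not what conditions the rule; the last vowel is.
"naparum" has last vowel 'u'. The stems whose last vowel is 'u' (wapul → wapulani, murgikuf → murgikufani) add -ani.
The other patterns: stems whose last vowel is 'o' add -ori; stems whose last vowel is 'e' insert -om- after the first vowel.
So naparum → naparumani.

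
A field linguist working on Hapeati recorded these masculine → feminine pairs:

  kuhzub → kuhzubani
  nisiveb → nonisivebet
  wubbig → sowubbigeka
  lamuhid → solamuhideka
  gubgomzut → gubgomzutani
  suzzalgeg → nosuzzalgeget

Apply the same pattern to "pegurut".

pegurutani

kuhzub and nisiveb both end in -b yet inflect differently (kuhzubani, nonisivebet), so the final letter is not what conditions the rule; the last vowel is.
"pegurut" has last vowel 'u'. The stems whose last vowel is 'u' (gubgomzut → gubgomzutani, kuhzub → kuhzubani) add -ani.
The other patterns: stems whose last vowel is 'i' add so- … -eka around the stem; stems whose last vowel is 'e' add no- … -et around the stem.
So pegurut → pegurutani.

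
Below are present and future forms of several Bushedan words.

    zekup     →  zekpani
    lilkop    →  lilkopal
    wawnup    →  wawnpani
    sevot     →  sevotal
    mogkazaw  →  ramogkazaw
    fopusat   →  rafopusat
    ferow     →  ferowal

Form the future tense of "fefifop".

ferow and mogkazaw both end in -w yet inflect differently (ferowal, ramogkazaw), so the final letter is not what conditions the rule; the last vowel is.
"fefifop" has last vowel 'o'. The stems whose last vowel is 'o' (lilkop → lilkopal, sevot → sevotal, ferow → ferowal) add -al.
So fefifop → fefifopal.

fefifopal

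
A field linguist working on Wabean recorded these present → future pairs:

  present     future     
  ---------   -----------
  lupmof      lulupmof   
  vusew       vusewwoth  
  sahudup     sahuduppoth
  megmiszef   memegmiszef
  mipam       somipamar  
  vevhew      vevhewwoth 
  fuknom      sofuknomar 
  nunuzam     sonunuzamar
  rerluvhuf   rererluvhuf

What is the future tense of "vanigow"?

fuknom and lupmof both have last vowel 'o' yet inflect differently (sofuknomar, lulupmof), so the last vowel is not what conditions the rule; the final letter is.
"vanigow" ends in -w. The stems ending in -w (vevhew → vevhewwoth, vusew → vusewwoth) double the final consonant and add -oth.
So vanigow → vanigowwoth.

vanigowwoth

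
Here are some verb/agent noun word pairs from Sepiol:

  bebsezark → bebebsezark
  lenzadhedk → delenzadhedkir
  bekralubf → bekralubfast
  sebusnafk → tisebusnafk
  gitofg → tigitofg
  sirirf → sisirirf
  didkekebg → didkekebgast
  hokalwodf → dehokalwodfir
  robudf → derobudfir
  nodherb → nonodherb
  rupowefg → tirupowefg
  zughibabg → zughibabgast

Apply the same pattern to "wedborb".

sebusnafk and lenzadhedk both end in -k yet inflect differently (tisebusnafk, delenzadhedkir), so the final letter is not what conditions the rule; the second-to-last letter is.
"wedborb" has second-to-last letter 'r'. The stems whose second-to-last letter is 'r' (nodherb → nonodherb, sirirf → sisirirf, bebsezark → bebebsezark) repeat the first consonant+vowel as a prefix.
The other patterns: stems whose second-to-last letter is 'f' add the prefix ti-; stems whose second-to-last letter is 'd' add de- … -ir around the stem; stems whose second-to-last letter is 'b' add -ast.
So wedborb → wewedborb.

wewedborb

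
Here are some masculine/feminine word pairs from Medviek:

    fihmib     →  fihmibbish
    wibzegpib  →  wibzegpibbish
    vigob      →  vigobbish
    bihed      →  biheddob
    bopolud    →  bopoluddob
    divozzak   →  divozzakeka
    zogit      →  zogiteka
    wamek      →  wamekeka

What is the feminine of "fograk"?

fihmib and zogit both have last vowel 'i' yet inflect differently (fihmibbish, zogiteka), so the last vowel is not what conditions the rule; the final letter is.
"fograk" ends in -k. The stems ending in -k (divozzak → divozzakeka, wamek → wamekeka) add -eka.
The other patterns: stems ending in -b double the final consonant and add -ish; stems ending in -d double the final consonant and add -ob.
So fograk → fograkeka.

fograkeka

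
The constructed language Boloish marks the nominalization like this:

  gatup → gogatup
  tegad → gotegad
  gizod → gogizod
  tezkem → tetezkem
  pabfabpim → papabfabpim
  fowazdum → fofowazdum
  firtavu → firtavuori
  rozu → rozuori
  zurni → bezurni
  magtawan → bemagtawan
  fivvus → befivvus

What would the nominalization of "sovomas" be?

besovomas

gatup and fowazdum both have last vowel 'u' yet inflect differently (gogatup, fofowazdum), so the last vowel is not what conditions the rule; the final letter is.
"sovomas" ends in -s. The one such stem in the data (fivvus → befivvus) adds the prefix be-, so the same rule applies.
So sovomas → besovomas.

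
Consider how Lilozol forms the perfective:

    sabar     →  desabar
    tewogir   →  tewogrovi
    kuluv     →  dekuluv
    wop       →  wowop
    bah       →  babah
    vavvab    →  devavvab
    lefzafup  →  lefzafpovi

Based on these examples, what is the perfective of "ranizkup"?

ranizkpovi

"ranizkup" has 3 vowels. The stems with 3 vowels (lefzafup → lefzafpovi, tewogir → tewogrovi) delete the last vowel and add -ovi.
So ranizkup → ranizkpovi.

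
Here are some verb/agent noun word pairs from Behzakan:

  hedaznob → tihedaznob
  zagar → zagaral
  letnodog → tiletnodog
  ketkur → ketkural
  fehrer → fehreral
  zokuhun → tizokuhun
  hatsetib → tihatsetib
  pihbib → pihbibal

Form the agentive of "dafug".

hedaznob and pihbib both end in -b yet inflect differently (tihedaznob, pihbibal), so the final letter is not what conditions the rule; the number of vowels is.
"dafug" has 2 vowels. The stems with 2 vowels (ketkur → ketkural, fehrer → fehreral, zagar → zagaral) add -al.
So dafug → dafugal.

dafugal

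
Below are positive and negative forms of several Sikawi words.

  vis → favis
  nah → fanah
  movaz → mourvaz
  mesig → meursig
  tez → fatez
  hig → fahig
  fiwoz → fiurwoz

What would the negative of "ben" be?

faben

"ben" has 1 vowel. The stems with 1 vowel (vis → favis, hig → fahig, tez → fatez) add the prefix fa-.
The other pattern: stems with 2 vowels insert -ur- after the first vowel.
So ben → faben.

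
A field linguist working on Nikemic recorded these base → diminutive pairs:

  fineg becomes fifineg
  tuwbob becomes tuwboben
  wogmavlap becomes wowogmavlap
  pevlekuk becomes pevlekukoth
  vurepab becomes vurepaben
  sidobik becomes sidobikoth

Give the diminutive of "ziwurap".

ziziwurap

vurepab and wogmavlap both have last vowel 'a' yet inflect differently (vurepaben, wowogmavlap), so the last vowel is not what conditions the rule; the final letter is.
"ziwurap" ends in -p. The one such stem in the data (wogmavlap → wowogmavlap) repeats the first consonant+vowel as a prefix (as does fineg), so the same rule applies.
So ziwurap → ziziwurap.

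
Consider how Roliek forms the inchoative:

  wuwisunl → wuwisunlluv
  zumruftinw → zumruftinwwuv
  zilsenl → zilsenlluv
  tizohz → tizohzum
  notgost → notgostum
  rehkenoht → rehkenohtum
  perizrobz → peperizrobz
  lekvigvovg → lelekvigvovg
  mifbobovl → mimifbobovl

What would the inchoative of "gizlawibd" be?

"gizlawibd" has second-to-last letter 'b'. The one such stem in the data (perizrobz → peperizrobz) repeats the first consonant+vowel as a prefix (as do lekvigvovg, mifbobovl), so the same rule applies.
So gizlawibd → gigizlawibd.

gigizlawibd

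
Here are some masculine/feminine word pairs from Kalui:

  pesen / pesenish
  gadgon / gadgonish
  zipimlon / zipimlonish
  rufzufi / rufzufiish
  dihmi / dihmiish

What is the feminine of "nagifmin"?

nagifminish

Every pair shown (pesen → pesenish, gadgon → gadgonish, zipimlon → zipimlonish, …) follows the same rule: add -ish.
So nagifmin → nagifminish.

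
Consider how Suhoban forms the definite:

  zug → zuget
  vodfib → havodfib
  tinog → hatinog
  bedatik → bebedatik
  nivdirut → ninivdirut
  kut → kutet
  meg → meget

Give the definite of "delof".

meg and tinog both end in -g yet inflect differently (meget, hatinog), so the final letter is not what conditions the rule; the number of vowels is.
"delof" has 2 vowels. The stems with 2 vowels (tinog → hatinog, vodfib → havodfib) add the prefix ha-.
So delof → hadelof.

hadelof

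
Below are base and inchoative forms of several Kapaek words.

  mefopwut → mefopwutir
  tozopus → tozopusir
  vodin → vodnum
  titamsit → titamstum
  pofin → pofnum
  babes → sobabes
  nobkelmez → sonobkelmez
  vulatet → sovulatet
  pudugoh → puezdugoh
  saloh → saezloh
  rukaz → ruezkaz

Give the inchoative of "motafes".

somotafes

mefopwut and titamsit both end in -t yet inflect differently (mefopwutir, titamstum), so the final letter is not what conditions the rule; the last vowel is.
"motafes" has last vowel 'e'. The stems whose last vowel is 'e' (babes → sobabes, nobkelmez → sonobkelmez, vulatet → sovulatet) add the prefix so-.
So motafes → somotafes.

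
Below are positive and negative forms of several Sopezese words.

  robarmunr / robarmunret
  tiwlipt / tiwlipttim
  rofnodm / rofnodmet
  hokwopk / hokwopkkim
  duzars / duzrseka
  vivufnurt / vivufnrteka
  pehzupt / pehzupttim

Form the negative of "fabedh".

fabedhet

vivufnurt and pehzupt both end in -t yet inflect differently (vivufnrteka, pehzupttim), so the final letter is not what conditions the rule; the second-to-last letter is.
"fabedh" has second-to-last letter 'd'. The one such stem in the data (rofnodm → rofnodmet) adds -et, so the same rule applies.
So fabedh → fabedhet.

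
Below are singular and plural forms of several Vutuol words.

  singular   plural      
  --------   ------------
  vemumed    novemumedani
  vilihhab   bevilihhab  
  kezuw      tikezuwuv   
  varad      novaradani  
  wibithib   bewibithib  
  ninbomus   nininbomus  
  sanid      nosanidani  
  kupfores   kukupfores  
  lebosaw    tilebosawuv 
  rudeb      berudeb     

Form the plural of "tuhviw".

varad and lebosaw both have last vowel 'a' yet inflect differently (novaradani, tilebosawuv), so the last vowel is not what conditions the rule; the final letter is.
"tuhviw" ends in -w. The stems ending in -w (kezuw → tikezuwuv, lebosaw → tilebosawuv) add ti- … -uv around the stem.
The other patterns: stems ending in -d add no- … -ani around the stem; stems ending in -b add the prefix be-; stems ending in -s repeat the first consonant+vowel as a prefix.
So tuhviw → tituhviwuv.

tituhviwuv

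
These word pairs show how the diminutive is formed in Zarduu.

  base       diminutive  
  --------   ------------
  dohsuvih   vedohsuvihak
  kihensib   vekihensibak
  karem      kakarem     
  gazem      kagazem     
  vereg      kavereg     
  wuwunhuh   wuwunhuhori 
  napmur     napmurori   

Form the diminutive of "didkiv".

dohsuvih and wuwunhuh both end in -h yet inflect differently (vedohsuvihak, wuwunhuhori), so the final letter is not what conditions the rule; the last vowel is.
"didkiv" has last vowel 'i'. The stems whose last vowel is 'i' (dohsuvih → vedohsuvihak, kihensib → vekihensibak) add ve- … -ak around the stem.
The other patterns: stems whose last vowel is 'e' add the prefix ka-; stems whose last vowel is 'u' add -ori.
So didkiv → vedidkivak.

vedidkivak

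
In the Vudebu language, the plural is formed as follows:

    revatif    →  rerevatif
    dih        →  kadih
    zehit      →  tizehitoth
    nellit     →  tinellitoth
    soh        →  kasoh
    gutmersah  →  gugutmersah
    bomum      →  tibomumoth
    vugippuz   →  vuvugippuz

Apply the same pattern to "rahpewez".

"rahpewez" has 3 vowels. The stems with 3 vowels (vugippuz → vuvugippuz, gutmersah → gugutmersah, revatif → rerevatif) repeat the first consonant+vowel as a prefix.
So rahpewez → rarahpewez.

rarahpewez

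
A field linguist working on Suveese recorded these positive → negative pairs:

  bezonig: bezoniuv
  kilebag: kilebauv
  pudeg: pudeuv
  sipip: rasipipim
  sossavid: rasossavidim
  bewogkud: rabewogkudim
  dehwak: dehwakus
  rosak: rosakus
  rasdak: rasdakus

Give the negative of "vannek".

"vannek" ends in -k. The stems ending in -k (dehwak → dehwakus, rosak → rosakus, rasdak → rasdakus) add -us.
So vannek → vannekus.

vannekus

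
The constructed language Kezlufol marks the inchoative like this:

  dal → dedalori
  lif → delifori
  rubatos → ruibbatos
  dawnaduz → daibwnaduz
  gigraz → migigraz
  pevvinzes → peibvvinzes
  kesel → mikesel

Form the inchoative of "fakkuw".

mifakkuw

"fakkuw" has 2 vowels. The stems with 2 vowels (kesel → mikesel, gigraz → migigraz) add the prefix mi-.
The other patterns: stems with 1 vowel add de- … -ori around the stem; stems with 3 vowels insert -ib- after the first vowel.
So fakkuw → mifakkuw.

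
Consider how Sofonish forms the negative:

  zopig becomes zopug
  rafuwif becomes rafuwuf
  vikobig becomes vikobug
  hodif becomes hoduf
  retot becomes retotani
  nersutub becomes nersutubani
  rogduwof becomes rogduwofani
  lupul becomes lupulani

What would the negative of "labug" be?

labugani

"labug" has last vowel 'u'. The stems whose last vowel is 'u' (nersutub → nersutubani, lupul → lupulani) add -ani.
So labug → labugani.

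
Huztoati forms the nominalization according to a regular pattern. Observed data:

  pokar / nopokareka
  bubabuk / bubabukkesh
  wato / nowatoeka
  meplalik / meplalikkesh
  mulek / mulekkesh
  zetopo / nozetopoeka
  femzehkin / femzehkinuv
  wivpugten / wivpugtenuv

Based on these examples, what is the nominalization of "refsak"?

wivpugten and mulek both have last vowel 'e' yet inflect differently (wivpugtenuv, mulekkesh), so the last vowel is not what conditions the rule; the final letter is.
"refsak" ends in -k. The stems ending in -k (mulek → mulekkesh, bubabuk → bubabukkesh, meplalik → meplalikkesh) double the final consonant and add -esh.
The other patterns: stems ending in -n add -uv; stems ending in -o or -r add no- … -eka around the stem.
So refsak → refsakkesh.

refsakkesh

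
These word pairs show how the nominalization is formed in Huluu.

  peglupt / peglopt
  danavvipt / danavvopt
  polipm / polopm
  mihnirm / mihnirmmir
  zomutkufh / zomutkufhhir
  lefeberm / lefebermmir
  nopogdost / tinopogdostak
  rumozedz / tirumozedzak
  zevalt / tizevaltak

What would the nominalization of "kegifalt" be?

polipm and mihnirm both end in -m yet inflect differently (polopm, mihnirmmir), so the final letter is not what conditions the rule; the second-to-last letter is.
"kegifalt" has second-to-last letter 'l'. The one such stem in the data (zevalt → tizevaltak) adds ti- … -ak around the stem, so the same rule applies.
So kegifalt → tikegifaltak.

tikegifaltak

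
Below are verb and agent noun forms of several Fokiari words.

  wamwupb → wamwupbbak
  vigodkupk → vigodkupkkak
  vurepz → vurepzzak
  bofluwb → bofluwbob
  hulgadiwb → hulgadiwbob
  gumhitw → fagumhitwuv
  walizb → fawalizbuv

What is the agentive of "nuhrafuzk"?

fanuhrafuzkuv

wamwupb and bofluwb both end in -b yet inflect differently (wamwupbbak, bofluwbob), so the final letter is not what conditions the rule; the second-to-last letter is.
"nuhrafuzk" has second-to-last letter 'z'. The one such stem in the data (walizb → fawalizbuv) adds fa- … -uv around the stem, so the same rule applies.
So nuhrafuzk → fanuhrafuzkuv.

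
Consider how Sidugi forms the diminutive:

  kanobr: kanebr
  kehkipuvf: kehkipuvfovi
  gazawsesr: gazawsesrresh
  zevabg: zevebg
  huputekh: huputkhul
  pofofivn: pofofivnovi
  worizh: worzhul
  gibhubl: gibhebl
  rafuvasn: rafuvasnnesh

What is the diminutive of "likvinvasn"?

likvinvasnnesh

pofofivn and rafuvasn both end in -n yet inflect differently (pofofivnovi, rafuvasnnesh), so the final letter is not what conditions the rule; the second-to-last letter is.
"likvinvasn" has second-to-last letter 's'. The stems whose second-to-last letter is 's' (rafuvasn → rafuvasnnesh, gazawsesr → gazawsesrresh) double the final consonant and add -esh.
The other patterns: stems whose second-to-last letter is 'v' add -ovi; stems whose second-to-last letter is 'b' change the last vowel to 'e'; stems whose second-to-last letter is 'k' or 'z' delete the last vowel and add -ul.
So likvinvasn → likvinvasnnesh.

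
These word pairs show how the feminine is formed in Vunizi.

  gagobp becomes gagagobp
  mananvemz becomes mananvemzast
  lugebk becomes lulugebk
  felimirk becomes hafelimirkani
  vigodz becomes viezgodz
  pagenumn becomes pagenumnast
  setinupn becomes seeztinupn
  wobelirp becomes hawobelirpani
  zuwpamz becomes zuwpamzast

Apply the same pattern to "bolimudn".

boezlimudn

felimirk and lugebk both end in -k yet inflect differently (hafelimirkani, lulugebk), so the final letter is not what conditions the rule; the second-to-last letter is.
"bolimudn" has second-to-last letter 'd'. The one such stem in the data (vigodz → viezgodz) inserts -ez- after the first vowel (as does setinupn), so the same rule applies.
So bolimudn → boezlimudn.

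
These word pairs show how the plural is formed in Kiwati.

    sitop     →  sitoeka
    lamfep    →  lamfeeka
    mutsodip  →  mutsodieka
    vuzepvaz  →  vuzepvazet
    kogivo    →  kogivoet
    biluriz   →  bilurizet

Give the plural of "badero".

baderoet

"badero" ends in -o. The one such stem in the data (kogivo → kogivoet) adds -et, so the same rule applies.
The other pattern: stems ending in -p drop the final letter and add -eka.
So badero → baderoet.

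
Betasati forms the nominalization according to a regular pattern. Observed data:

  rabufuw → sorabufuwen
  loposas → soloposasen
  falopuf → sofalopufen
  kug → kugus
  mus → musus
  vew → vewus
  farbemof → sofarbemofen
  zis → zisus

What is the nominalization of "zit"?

"zit" has 1 vowel. The stems with 1 vowel (kug → kugus, mus → musus, vew → vewus) add -us.
The other pattern: stems with 3 vowels add so- … -en around the stem.
So zit → zitus.

zitus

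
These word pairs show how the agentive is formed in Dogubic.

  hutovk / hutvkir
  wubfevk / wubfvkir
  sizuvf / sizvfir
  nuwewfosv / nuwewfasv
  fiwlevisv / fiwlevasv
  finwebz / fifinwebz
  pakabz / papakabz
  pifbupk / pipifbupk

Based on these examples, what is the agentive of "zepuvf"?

"zepuvf" has second-to-last letter 'v'. The stems whose second-to-last letter is 'v' (hutovk → hutvkir, wubfevk → wubfvkir, sizuvf → sizvfir) delete the last vowel and add -ir.
So zepuvf → zepvfir.

zepvfir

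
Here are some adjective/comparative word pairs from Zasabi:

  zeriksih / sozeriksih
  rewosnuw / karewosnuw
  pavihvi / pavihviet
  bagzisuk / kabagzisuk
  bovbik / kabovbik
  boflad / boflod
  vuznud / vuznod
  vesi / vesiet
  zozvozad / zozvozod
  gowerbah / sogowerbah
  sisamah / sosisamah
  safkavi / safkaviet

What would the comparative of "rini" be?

zeriksih and vesi both have last vowel 'i' yet inflect differently (sozeriksih, vesiet), so the last vowel is not what conditions the rule; the final letter is.
"rini" ends in -i. The stems ending in -i (vesi → vesiet, pavihvi → pavihviet, safkavi → safkaviet) add -et.
The other patterns: stems ending in -h add the prefix so-; stems ending in -d change the last vowel to 'o'; stems ending in -k or -w add the prefix ka-.
So rini → riniet.

riniet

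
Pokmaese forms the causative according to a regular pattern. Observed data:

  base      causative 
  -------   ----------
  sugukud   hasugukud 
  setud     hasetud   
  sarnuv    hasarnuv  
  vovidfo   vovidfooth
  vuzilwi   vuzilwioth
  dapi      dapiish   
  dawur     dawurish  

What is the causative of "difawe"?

vuzilwi and dapi both end in -i yet inflect differently (vuzilwioth, dapiish), so the final letter is not what conditions the rule; the first letter is.
"difawe" begins with d-. The stems beginning with d- (dapi → dapiish, dawur → dawurish) add -ish.
The other patterns: stems beginning with s- add the prefix ha-; stems beginning with v- add -oth.
So difawe → difaweish.

difaweish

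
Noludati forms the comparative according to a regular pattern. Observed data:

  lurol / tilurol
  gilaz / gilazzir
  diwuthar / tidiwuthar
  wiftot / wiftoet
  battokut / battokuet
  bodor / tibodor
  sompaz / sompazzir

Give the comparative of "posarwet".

posarweet

wiftot and lurol both have last vowel 'o' yet inflect differently (wiftoet, tilurol), so the last vowel is not what conditions the rule; the final letter is.
"posarwet" ends in -t. The stems ending in -t (wiftot → wiftoet, battokut → battokuet) drop the final letter and add -et.
The other patterns: stems ending in -z double the final consonant and add -ir; stems ending in -l or -r add the prefix ti-.
So posarwet → posarweet.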